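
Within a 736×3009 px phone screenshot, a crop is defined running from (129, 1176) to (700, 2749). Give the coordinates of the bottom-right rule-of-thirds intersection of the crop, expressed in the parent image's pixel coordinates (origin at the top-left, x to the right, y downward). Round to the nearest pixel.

x = 510 px, y = 2225 px

Crop width = 700 − 129 = 571 px; one third is 190.33 px.
Crop height = 2749 − 1176 = 1573 px; one third is 524.33 px.
The bottom-right point is two-thirds across and two-thirds down within the crop:
x = 129 + 2 × 190.33 ≈ 510; y = 1176 + 2 × 524.33 ≈ 2225.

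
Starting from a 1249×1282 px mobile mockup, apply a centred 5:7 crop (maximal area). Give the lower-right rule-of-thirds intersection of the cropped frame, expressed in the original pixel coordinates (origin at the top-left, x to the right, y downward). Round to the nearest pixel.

1249/1282 > 5/7, so the 5:7 crop keeps the full height 1282 and trims width to 1282 × 5/7 = 915.71 px.
Left offset = (1249 − 915.71)/2 = 166.64 px; top offset = 0.
Lower-right is two-thirds across and two-thirds down within the crop:
x = 166.64 + 2 × 915.71/3 ≈ 777; y = 0.00 + 2 × 1282.00/3 ≈ 855.

x = 777 px, y = 855 px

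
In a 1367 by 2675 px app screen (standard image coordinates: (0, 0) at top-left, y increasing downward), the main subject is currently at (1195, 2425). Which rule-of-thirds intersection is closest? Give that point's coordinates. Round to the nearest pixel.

(911, 1783)

Third lines: x ∈ {456, 911}, y ∈ {892, 1783}.
1195 is closer to x = 911; 2425 is closer to y = 1783.
So the nearest intersection is the lower-right power point.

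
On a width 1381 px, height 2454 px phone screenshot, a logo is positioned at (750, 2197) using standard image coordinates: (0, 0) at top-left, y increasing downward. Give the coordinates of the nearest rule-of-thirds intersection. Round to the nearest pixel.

(921, 1636)

Third lines: x ∈ {460, 921}, y ∈ {818, 1636}.
750 is closer to x = 921; 2197 is closer to y = 1636.
So the nearest intersection is the lower-right power point.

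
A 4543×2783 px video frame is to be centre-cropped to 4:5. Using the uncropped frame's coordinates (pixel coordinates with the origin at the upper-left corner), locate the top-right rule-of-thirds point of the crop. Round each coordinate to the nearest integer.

4543/2783 > 4/5, so the 4:5 crop keeps the full height 2783 and trims width to 2783 × 4/5 = 2226.40 px.
Left offset = (4543 − 2226.40)/2 = 1158.30 px; top offset = 0.
Top-right is two-thirds across and one-third down within the crop:
x = 1158.30 + 2 × 2226.40/3 ≈ 2643; y = 0.00 + 1 × 2783.00/3 ≈ 928.

x = 2643 px, y = 928 px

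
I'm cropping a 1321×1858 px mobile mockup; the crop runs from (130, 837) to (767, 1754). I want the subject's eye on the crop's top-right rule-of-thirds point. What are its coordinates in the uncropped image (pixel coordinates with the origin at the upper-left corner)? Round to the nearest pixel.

(555, 1143)

Crop width = 767 − 130 = 637 px; one third is 212.33 px.
Crop height = 1754 − 837 = 917 px; one third is 305.67 px.
The top-right point is two-thirds across and one-third down within the crop:
x = 130 + 2 × 212.33 ≈ 555; y = 837 + 1 × 305.67 ≈ 1143.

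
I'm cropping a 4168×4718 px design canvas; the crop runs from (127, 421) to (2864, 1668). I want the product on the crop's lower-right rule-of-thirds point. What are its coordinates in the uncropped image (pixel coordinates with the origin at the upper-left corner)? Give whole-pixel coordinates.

Crop width = 2864 − 127 = 2737 px; one third is 912.33 px.
Crop height = 1668 − 421 = 1247 px; one third is 415.67 px.
The lower-right point is two-thirds across and two-thirds down within the crop:
x = 127 + 2 × 912.33 ≈ 1952; y = 421 + 2 × 415.67 ≈ 1252.

x = 1952 px, y = 1252 px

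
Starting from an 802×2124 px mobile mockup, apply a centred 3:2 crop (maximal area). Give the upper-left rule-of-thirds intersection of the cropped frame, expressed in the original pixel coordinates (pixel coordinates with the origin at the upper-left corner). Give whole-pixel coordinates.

802/2124 < 3/2, so the 3:2 crop keeps the full width 802 and trims height to 802 × 2/3 = 534.67 px.
Top offset = (2124 − 534.67)/2 = 794.67 px; left offset = 0.
Upper-left is one-third across and one-third down within the crop:
x = 0.00 + 1 × 802.00/3 ≈ 267; y = 794.67 + 1 × 534.67/3 ≈ 973.

x = 267 px, y = 973 px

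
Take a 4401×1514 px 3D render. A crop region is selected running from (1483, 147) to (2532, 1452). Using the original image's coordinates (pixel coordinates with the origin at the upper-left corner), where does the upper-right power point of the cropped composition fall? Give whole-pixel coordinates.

Crop width = 2532 − 1483 = 1049 px; one third is 349.67 px.
Crop height = 1452 − 147 = 1305 px; one third is 435.00 px.
The upper-right point is two-thirds across and one-third down within the crop:
x = 1483 + 2 × 349.67 ≈ 2182; y = 147 + 1 × 435.00 ≈ 582.

x = 2182 px, y = 582 px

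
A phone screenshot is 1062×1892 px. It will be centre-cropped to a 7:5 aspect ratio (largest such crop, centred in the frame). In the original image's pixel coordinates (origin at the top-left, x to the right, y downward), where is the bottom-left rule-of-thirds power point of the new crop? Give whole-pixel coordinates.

1062/1892 < 7/5, so the 7:5 crop keeps the full width 1062 and trims height to 1062 × 5/7 = 758.57 px.
Top offset = (1892 − 758.57)/2 = 566.71 px; left offset = 0.
Bottom-left is one-third across and two-thirds down within the crop:
x = 0.00 + 1 × 1062.00/3 ≈ 354; y = 566.71 + 2 × 758.57/3 ≈ 1072.

x = 354 px, y = 1072 px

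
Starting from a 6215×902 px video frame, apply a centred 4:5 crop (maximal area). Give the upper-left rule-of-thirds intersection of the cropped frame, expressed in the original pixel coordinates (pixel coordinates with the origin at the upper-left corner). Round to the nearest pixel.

6215/902 > 4/5, so the 4:5 crop keeps the full height 902 and trims width to 902 × 4/5 = 721.60 px.
Left offset = (6215 − 721.60)/2 = 2746.70 px; top offset = 0.
Upper-left is one-third across and one-third down within the crop:
x = 2746.70 + 1 × 721.60/3 ≈ 2987; y = 0.00 + 1 × 902.00/3 ≈ 301.

x = 2987 px, y = 301 px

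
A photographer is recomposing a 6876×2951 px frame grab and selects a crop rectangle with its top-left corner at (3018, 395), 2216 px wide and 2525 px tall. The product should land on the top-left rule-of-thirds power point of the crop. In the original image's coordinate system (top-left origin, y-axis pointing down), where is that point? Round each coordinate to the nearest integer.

One third of the crop width 2216 is 738.67 px.
One third of the crop height 2525 is 841.67 px.
The top-left point is one-third across and one-third down within the crop:
x = 3018 + 1 × 738.67 ≈ 3757; y = 395 + 1 × 841.67 ≈ 1237.

x = 3757 px, y = 1237 px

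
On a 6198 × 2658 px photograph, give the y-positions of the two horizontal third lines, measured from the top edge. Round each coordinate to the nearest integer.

y = 886 px and y = 1772 px

2658 / 3 = 886, so the horizontal lines sit at one and two thirds of 2658.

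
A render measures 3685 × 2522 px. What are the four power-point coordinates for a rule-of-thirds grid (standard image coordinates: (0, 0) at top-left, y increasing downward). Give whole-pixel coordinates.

(1228, 841), (2457, 841), (1228, 1681), (2457, 1681)

One third of 3685 is 1228.33; one third of 2522 is 840.67.
Vertical third lines at x = 1228 and x = 2457; horizontal third lines at y = 841 and y = 1681.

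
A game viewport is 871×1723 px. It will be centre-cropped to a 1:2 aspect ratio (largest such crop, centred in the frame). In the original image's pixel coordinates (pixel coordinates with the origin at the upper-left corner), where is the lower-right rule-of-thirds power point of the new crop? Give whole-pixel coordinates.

x = 579 px, y = 1149 px

871/1723 > 1/2, so the 1:2 crop keeps the full height 1723 and trims width to 1723 × 1/2 = 861.50 px.
Left offset = (871 − 861.50)/2 = 4.75 px; top offset = 0.
Lower-right is two-thirds across and two-thirds down within the crop:
x = 4.75 + 2 × 861.50/3 ≈ 579; y = 0.00 + 2 × 1723.00/3 ≈ 1149.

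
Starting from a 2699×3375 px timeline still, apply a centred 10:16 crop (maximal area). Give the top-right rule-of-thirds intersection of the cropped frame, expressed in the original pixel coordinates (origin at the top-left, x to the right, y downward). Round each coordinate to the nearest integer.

x = 1701 px, y = 1125 px

2699/3375 > 10/16, so the 10:16 crop keeps the full height 3375 and trims width to 3375 × 10/16 = 2109.38 px.
Left offset = (2699 − 2109.38)/2 = 294.81 px; top offset = 0.
Top-right is two-thirds across and one-third down within the crop:
x = 294.81 + 2 × 2109.38/3 ≈ 1701; y = 0.00 + 1 × 3375.00/3 ≈ 1125.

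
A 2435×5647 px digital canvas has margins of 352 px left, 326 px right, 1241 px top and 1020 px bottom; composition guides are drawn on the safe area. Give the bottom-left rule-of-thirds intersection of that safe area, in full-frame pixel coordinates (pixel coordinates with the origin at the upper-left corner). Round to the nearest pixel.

Content width = 2435 − 352 − 326 = 1757 px; content height = 5647 − 1241 − 1020 = 3386 px.
Bottom-left is one-third across and two-thirds down within the safe area.
x = 352 + 1 × 1757/3 = 352 + 585.67 ≈ 938
y = 1241 + 2 × 3386/3 = 1241 + 2257.33 ≈ 3498

(938, 3498)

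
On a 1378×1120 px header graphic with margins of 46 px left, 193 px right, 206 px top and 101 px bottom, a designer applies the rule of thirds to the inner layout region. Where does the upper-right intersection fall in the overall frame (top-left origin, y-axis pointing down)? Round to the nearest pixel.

Content width = 1378 − 46 − 193 = 1139 px; content height = 1120 − 206 − 101 = 813 px.
Upper-right is two-thirds across and one-third down within the inner layout region.
x = 46 + 2 × 1139/3 = 46 + 759.33 ≈ 805
y = 206 + 1 × 813/3 = 206 + 271.00 ≈ 477

x = 805 px, y = 477 px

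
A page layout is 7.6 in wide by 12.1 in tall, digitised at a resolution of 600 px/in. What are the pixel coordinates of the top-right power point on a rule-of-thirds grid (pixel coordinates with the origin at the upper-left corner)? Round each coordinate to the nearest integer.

In pixels the canvas is 7.6 × 600 = 4560 wide and 12.1 × 600 = 7260 tall.
The top-right point is two-thirds across and one-third down:
x = 2 × 4560/3 ≈ 3040; y = 1 × 7260/3 ≈ 2420.

(3040, 2420)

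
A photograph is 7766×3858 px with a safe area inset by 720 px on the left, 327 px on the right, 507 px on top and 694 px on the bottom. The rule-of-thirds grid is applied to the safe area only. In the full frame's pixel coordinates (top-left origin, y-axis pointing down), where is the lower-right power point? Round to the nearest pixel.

Content width = 7766 − 720 − 327 = 6719 px; content height = 3858 − 507 − 694 = 2657 px.
Lower-right is two-thirds across and two-thirds down within the safe area.
x = 720 + 2 × 6719/3 = 720 + 4479.33 ≈ 5199
y = 507 + 2 × 2657/3 = 507 + 1771.33 ≈ 2278

(5199, 2278)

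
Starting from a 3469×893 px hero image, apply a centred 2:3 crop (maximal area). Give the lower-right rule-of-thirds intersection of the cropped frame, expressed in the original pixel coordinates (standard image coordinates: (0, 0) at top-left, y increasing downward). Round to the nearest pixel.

3469/893 > 2/3, so the 2:3 crop keeps the full height 893 and trims width to 893 × 2/3 = 595.33 px.
Left offset = (3469 − 595.33)/2 = 1436.83 px; top offset = 0.
Lower-right is two-thirds across and two-thirds down within the crop:
x = 1436.83 + 2 × 595.33/3 ≈ 1834; y = 0.00 + 2 × 893.00/3 ≈ 595.

x = 1834 px, y = 595 px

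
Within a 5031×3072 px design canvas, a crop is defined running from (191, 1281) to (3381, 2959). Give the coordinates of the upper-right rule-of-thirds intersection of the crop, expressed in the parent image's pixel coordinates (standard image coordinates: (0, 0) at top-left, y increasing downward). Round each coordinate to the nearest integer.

(2318, 1840)

Crop width = 3381 − 191 = 3190 px; one third is 1063.33 px.
Crop height = 2959 − 1281 = 1678 px; one third is 559.33 px.
The upper-right point is two-thirds across and one-third down within the crop:
x = 191 + 2 × 1063.33 ≈ 2318; y = 1281 + 1 × 559.33 ≈ 1840.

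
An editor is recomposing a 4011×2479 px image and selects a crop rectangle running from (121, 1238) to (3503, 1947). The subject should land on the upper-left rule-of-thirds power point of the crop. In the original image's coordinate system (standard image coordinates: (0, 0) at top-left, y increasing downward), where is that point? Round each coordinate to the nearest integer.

x = 1248 px, y = 1474 px

Crop width = 3503 − 121 = 3382 px; one third is 1127.33 px.
Crop height = 1947 − 1238 = 709 px; one third is 236.33 px.
The upper-left point is one-third across and one-third down within the crop:
x = 121 + 1 × 1127.33 ≈ 1248; y = 1238 + 1 × 236.33 ≈ 1474.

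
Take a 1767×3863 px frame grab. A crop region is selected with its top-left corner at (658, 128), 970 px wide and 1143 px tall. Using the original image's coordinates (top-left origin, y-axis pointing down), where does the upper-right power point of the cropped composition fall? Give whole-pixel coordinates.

(1305, 509)

One third of the crop width 970 is 323.33 px.
One third of the crop height 1143 is 381.00 px.
The upper-right point is two-thirds across and one-third down within the crop:
x = 658 + 2 × 323.33 ≈ 1305; y = 128 + 1 × 381.00 ≈ 509.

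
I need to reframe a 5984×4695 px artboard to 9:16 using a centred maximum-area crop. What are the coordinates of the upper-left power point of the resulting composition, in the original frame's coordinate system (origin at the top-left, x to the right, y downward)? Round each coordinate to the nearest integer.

5984/4695 > 9/16, so the 9:16 crop keeps the full height 4695 and trims width to 4695 × 9/16 = 2640.94 px.
Left offset = (5984 − 2640.94)/2 = 1671.53 px; top offset = 0.
Upper-left is one-third across and one-third down within the crop:
x = 1671.53 + 1 × 2640.94/3 ≈ 2552; y = 0.00 + 1 × 4695.00/3 ≈ 1565.

(2552, 1565)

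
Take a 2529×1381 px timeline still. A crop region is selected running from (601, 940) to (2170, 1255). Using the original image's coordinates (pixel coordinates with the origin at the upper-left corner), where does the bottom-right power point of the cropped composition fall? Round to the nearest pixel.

Crop width = 2170 − 601 = 1569 px; one third is 523.00 px.
Crop height = 1255 − 940 = 315 px; one third is 105.00 px.
The bottom-right point is two-thirds across and two-thirds down within the crop:
x = 601 + 2 × 523.00 ≈ 1647; y = 940 + 2 × 105.00 ≈ 1150.

x = 1647 px, y = 1150 px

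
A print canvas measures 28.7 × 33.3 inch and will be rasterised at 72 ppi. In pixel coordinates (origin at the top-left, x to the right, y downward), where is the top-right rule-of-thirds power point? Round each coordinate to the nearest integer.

(1378, 799)

In pixels the canvas is 28.7 × 72 = 2066.4 wide and 33.3 × 72 = 2397.6 tall.
The top-right point is two-thirds across and one-third down:
x = 2 × 2066.4/3 ≈ 1378; y = 1 × 2397.6/3 ≈ 799.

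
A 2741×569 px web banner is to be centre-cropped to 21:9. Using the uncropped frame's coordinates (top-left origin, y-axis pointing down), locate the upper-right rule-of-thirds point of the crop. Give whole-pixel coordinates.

(1592, 190)

2741/569 > 21/9, so the 21:9 crop keeps the full height 569 and trims width to 569 × 21/9 = 1327.67 px.
Left offset = (2741 − 1327.67)/2 = 706.67 px; top offset = 0.
Upper-right is two-thirds across and one-third down within the crop:
x = 706.67 + 2 × 1327.67/3 ≈ 1592; y = 0.00 + 1 × 569.00/3 ≈ 190.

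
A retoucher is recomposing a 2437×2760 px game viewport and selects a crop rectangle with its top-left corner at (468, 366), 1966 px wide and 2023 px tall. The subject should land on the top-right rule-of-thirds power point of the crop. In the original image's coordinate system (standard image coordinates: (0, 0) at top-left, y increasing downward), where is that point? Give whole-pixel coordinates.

One third of the crop width 1966 is 655.33 px.
One third of the crop height 2023 is 674.33 px.
The top-right point is two-thirds across and one-third down within the crop:
x = 468 + 2 × 655.33 ≈ 1779; y = 366 + 1 × 674.33 ≈ 1040.

(1779, 1040)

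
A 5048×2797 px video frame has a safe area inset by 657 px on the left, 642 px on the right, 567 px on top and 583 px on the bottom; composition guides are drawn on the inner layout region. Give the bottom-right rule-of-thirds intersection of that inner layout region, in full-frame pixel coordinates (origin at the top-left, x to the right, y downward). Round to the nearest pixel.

(3156, 1665)

Content width = 5048 − 657 − 642 = 3749 px; content height = 2797 − 567 − 583 = 1647 px.
Bottom-right is two-thirds across and two-thirds down within the inner layout region.
x = 657 + 2 × 3749/3 = 657 + 2499.33 ≈ 3156
y = 567 + 2 × 1647/3 = 567 + 1098.00 ≈ 1665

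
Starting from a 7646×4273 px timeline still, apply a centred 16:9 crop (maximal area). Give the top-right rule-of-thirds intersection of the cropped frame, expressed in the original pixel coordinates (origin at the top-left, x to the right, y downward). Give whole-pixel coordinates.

7646/4273 > 16/9, so the 16:9 crop keeps the full height 4273 and trims width to 4273 × 16/9 = 7596.44 px.
Left offset = (7646 − 7596.44)/2 = 24.78 px; top offset = 0.
Top-right is two-thirds across and one-third down within the crop:
x = 24.78 + 2 × 7596.44/3 ≈ 5089; y = 0.00 + 1 × 4273.00/3 ≈ 1424.

x = 5089 px, y = 1424 px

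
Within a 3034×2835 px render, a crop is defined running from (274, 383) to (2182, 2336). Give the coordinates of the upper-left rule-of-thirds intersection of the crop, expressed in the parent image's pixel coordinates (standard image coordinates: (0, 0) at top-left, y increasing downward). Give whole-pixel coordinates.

(910, 1034)

Crop width = 2182 − 274 = 1908 px; one third is 636.00 px.
Crop height = 2336 − 383 = 1953 px; one third is 651.00 px.
The upper-left point is one-third across and one-third down within the crop:
x = 274 + 1 × 636.00 ≈ 910; y = 383 + 1 × 651.00 ≈ 1034.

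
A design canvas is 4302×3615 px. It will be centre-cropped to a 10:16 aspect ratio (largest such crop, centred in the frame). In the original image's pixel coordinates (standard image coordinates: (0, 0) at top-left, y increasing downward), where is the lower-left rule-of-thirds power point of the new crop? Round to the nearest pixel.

4302/3615 > 10/16, so the 10:16 crop keeps the full height 3615 and trims width to 3615 × 10/16 = 2259.38 px.
Left offset = (4302 − 2259.38)/2 = 1021.31 px; top offset = 0.
Lower-left is one-third across and two-thirds down within the crop:
x = 1021.31 + 1 × 2259.38/3 ≈ 1774; y = 0.00 + 2 × 3615.00/3 ≈ 2410.

x = 1774 px, y = 2410 px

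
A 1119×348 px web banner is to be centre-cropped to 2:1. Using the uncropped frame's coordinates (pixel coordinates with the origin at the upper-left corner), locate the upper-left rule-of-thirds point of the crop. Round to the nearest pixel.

1119/348 > 2/1, so the 2:1 crop keeps the full height 348 and trims width to 348 × 2/1 = 696.00 px.
Left offset = (1119 − 696.00)/2 = 211.50 px; top offset = 0.
Upper-left is one-third across and one-third down within the crop:
x = 211.50 + 1 × 696.00/3 ≈ 444; y = 0.00 + 1 × 348.00/3 ≈ 116.

(444, 116)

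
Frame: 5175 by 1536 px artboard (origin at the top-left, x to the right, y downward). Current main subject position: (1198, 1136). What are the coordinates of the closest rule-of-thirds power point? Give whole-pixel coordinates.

(1725, 1024)

Third lines: x ∈ {1725, 3450}, y ∈ {512, 1024}.
1198 is closer to x = 1725; 1136 is closer to y = 1024.
So the nearest intersection is the lower-left power point.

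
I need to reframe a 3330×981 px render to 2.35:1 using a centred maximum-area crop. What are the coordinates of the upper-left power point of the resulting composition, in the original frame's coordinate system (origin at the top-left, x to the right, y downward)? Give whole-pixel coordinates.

x = 1281 px, y = 327 px

3330/981 > 2.35/1, so the 2.35:1 crop keeps the full height 981 and trims width to 981 × 2.35/1 = 2305.35 px.
Left offset = (3330 − 2305.35)/2 = 512.33 px; top offset = 0.
Upper-left is one-third across and one-third down within the crop:
x = 512.33 + 1 × 2305.35/3 ≈ 1281; y = 0.00 + 1 × 981.00/3 ≈ 327.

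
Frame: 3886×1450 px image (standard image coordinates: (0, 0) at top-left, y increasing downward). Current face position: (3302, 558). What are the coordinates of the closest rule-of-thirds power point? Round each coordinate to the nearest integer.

Third lines: x ∈ {1295, 2591}, y ∈ {483, 967}.
3302 is closer to x = 2591; 558 is closer to y = 483.
So the nearest intersection is the upper-right power point.

x = 2591 px, y = 483 px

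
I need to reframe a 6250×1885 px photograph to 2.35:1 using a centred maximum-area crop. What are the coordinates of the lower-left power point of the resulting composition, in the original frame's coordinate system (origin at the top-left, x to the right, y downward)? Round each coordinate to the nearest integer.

6250/1885 > 2.35/1, so the 2.35:1 crop keeps the full height 1885 and trims width to 1885 × 2.35/1 = 4429.75 px.
Left offset = (6250 − 4429.75)/2 = 910.12 px; top offset = 0.
Lower-left is one-third across and two-thirds down within the crop:
x = 910.12 + 1 × 4429.75/3 ≈ 2387; y = 0.00 + 2 × 1885.00/3 ≈ 1257.

x = 2387 px, y = 1257 px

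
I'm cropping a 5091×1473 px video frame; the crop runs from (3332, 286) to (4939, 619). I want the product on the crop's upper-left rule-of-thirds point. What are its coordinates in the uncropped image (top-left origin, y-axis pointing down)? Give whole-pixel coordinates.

Crop width = 4939 − 3332 = 1607 px; one third is 535.67 px.
Crop height = 619 − 286 = 333 px; one third is 111.00 px.
The upper-left point is one-third across and one-third down within the crop:
x = 3332 + 1 × 535.67 ≈ 3868; y = 286 + 1 × 111.00 ≈ 397.

(3868, 397)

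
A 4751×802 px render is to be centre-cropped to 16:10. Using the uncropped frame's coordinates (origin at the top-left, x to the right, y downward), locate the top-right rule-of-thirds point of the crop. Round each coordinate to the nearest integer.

(2589, 267)

4751/802 > 16/10, so the 16:10 crop keeps the full height 802 and trims width to 802 × 16/10 = 1283.20 px.
Left offset = (4751 − 1283.20)/2 = 1733.90 px; top offset = 0.
Top-right is two-thirds across and one-third down within the crop:
x = 1733.90 + 2 × 1283.20/3 ≈ 2589; y = 0.00 + 1 × 802.00/3 ≈ 267.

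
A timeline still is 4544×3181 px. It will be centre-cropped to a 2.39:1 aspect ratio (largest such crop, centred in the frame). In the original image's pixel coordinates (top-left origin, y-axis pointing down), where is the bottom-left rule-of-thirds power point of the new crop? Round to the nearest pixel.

4544/3181 < 2.39/1, so the 2.39:1 crop keeps the full width 4544 and trims height to 4544 × 1/2.39 = 1901.26 px.
Top offset = (3181 − 1901.26)/2 = 639.87 px; left offset = 0.
Bottom-left is one-third across and two-thirds down within the crop:
x = 0.00 + 1 × 4544.00/3 ≈ 1515; y = 639.87 + 2 × 1901.26/3 ≈ 1907.

x = 1515 px, y = 1907 px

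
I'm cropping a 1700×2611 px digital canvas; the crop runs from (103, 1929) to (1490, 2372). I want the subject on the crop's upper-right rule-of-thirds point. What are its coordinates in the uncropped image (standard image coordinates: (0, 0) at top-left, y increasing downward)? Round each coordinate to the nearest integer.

Crop width = 1490 − 103 = 1387 px; one third is 462.33 px.
Crop height = 2372 − 1929 = 443 px; one third is 147.67 px.
The upper-right point is two-thirds across and one-third down within the crop:
x = 103 + 2 × 462.33 ≈ 1028; y = 1929 + 1 × 147.67 ≈ 2077.

(1028, 2077)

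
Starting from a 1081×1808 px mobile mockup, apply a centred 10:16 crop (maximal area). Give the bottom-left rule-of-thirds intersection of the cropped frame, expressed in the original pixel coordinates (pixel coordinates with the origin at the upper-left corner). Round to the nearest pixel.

1081/1808 < 10/16, so the 10:16 crop keeps the full width 1081 and trims height to 1081 × 16/10 = 1729.60 px.
Top offset = (1808 − 1729.60)/2 = 39.20 px; left offset = 0.
Bottom-left is one-third across and two-thirds down within the crop:
x = 0.00 + 1 × 1081.00/3 ≈ 360; y = 39.20 + 2 × 1729.60/3 ≈ 1192.

x = 360 px, y = 1192 px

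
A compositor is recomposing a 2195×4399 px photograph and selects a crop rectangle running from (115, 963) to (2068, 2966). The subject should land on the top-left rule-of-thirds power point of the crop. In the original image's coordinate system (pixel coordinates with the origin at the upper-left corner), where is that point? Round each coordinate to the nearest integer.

Crop width = 2068 − 115 = 1953 px; one third is 651.00 px.
Crop height = 2966 − 963 = 2003 px; one third is 667.67 px.
The top-left point is one-third across and one-third down within the crop:
x = 115 + 1 × 651.00 ≈ 766; y = 963 + 1 × 667.67 ≈ 1631.

x = 766 px, y = 1631 px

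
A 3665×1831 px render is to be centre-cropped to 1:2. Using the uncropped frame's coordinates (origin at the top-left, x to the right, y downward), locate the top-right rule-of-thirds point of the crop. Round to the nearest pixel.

(1985, 610)

3665/1831 > 1/2, so the 1:2 crop keeps the full height 1831 and trims width to 1831 × 1/2 = 915.50 px.
Left offset = (3665 − 915.50)/2 = 1374.75 px; top offset = 0.
Top-right is two-thirds across and one-third down within the crop:
x = 1374.75 + 2 × 915.50/3 ≈ 1985; y = 0.00 + 1 × 1831.00/3 ≈ 610.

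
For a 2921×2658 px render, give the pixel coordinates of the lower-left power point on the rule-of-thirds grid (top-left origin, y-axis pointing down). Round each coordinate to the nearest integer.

The lower-left point sits one-third of the way across and two-thirds of the way down.
x = 1 × 2921/3 ≈ 974; y = 2 × 2658/3 ≈ 1772.

(974, 1772)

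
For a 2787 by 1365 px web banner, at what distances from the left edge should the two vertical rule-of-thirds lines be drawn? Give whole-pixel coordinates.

2787 / 3 = 929, so the vertical lines sit at one and two thirds of 2787.

x = 929 px and x = 1858 px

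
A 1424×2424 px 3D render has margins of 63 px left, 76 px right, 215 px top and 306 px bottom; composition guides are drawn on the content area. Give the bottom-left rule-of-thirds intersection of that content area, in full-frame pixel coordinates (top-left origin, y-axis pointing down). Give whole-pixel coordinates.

Content width = 1424 − 63 − 76 = 1285 px; content height = 2424 − 215 − 306 = 1903 px.
Bottom-left is one-third across and two-thirds down within the content area.
x = 63 + 1 × 1285/3 = 63 + 428.33 ≈ 491
y = 215 + 2 × 1903/3 = 215 + 1268.67 ≈ 1484

(491, 1484)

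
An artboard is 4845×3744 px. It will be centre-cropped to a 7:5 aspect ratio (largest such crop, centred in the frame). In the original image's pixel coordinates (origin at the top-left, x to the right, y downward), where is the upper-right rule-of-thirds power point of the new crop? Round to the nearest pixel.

4845/3744 < 7/5, so the 7:5 crop keeps the full width 4845 and trims height to 4845 × 5/7 = 3460.71 px.
Top offset = (3744 − 3460.71)/2 = 141.64 px; left offset = 0.
Upper-right is two-thirds across and one-third down within the crop:
x = 0.00 + 2 × 4845.00/3 ≈ 3230; y = 141.64 + 1 × 3460.71/3 ≈ 1295.

(3230, 1295)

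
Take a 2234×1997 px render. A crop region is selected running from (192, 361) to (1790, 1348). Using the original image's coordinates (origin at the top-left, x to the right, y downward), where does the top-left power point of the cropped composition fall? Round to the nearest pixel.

x = 725 px, y = 690 px

Crop width = 1790 − 192 = 1598 px; one third is 532.67 px.
Crop height = 1348 − 361 = 987 px; one third is 329.00 px.
The top-left point is one-third across and one-third down within the crop:
x = 192 + 1 × 532.67 ≈ 725; y = 361 + 1 × 329.00 ≈ 690.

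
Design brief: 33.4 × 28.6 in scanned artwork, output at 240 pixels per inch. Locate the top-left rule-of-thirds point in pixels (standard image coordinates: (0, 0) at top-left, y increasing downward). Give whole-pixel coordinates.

In pixels the canvas is 33.4 × 240 = 8016 wide and 28.6 × 240 = 6864 tall.
The top-left point is one-third across and one-third down:
x = 1 × 8016/3 ≈ 2672; y = 1 × 6864/3 ≈ 2288.

(2672, 2288)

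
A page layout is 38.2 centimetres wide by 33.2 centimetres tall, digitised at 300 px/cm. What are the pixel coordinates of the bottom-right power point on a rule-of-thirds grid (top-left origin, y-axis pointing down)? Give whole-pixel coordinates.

x = 7640 px, y = 6640 px

In pixels the canvas is 38.2 × 300 = 11460 wide and 33.2 × 300 = 9960 tall.
The bottom-right point is two-thirds across and two-thirds down:
x = 2 × 11460/3 ≈ 7640; y = 2 × 9960/3 ≈ 6640.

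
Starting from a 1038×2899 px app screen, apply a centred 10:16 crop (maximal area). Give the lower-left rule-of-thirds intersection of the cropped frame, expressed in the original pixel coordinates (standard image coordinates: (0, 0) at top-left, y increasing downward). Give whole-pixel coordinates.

x = 346 px, y = 1726 px

1038/2899 < 10/16, so the 10:16 crop keeps the full width 1038 and trims height to 1038 × 16/10 = 1660.80 px.
Top offset = (2899 − 1660.80)/2 = 619.10 px; left offset = 0.
Lower-left is one-third across and two-thirds down within the crop:
x = 0.00 + 1 × 1038.00/3 ≈ 346; y = 619.10 + 2 × 1660.80/3 ≈ 1726.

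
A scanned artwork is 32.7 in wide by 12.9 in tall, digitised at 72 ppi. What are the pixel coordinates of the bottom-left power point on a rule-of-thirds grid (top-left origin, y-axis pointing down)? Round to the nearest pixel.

In pixels the canvas is 32.7 × 72 = 2354.4 wide and 12.9 × 72 = 928.8 tall.
The bottom-left point is one-third across and two-thirds down:
x = 1 × 2354.4/3 ≈ 785; y = 2 × 928.8/3 ≈ 619.

x = 785 px, y = 619 px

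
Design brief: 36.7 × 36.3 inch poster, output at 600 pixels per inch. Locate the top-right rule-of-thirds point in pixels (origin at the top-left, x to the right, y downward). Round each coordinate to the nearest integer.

In pixels the canvas is 36.7 × 600 = 22020 wide and 36.3 × 600 = 21780 tall.
The top-right point is two-thirds across and one-third down:
x = 2 × 22020/3 ≈ 14680; y = 1 × 21780/3 ≈ 7260.

x = 14680 px, y = 7260 px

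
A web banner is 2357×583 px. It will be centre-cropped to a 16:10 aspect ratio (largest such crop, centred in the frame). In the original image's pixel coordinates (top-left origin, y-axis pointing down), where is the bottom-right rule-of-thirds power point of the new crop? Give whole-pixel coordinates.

(1334, 389)

2357/583 > 16/10, so the 16:10 crop keeps the full height 583 and trims width to 583 × 16/10 = 932.80 px.
Left offset = (2357 − 932.80)/2 = 712.10 px; top offset = 0.
Bottom-right is two-thirds across and two-thirds down within the crop:
x = 712.10 + 2 × 932.80/3 ≈ 1334; y = 0.00 + 2 × 583.00/3 ≈ 389.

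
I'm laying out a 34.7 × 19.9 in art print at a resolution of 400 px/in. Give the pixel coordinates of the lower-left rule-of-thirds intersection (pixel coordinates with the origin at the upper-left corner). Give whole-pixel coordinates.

In pixels the canvas is 34.7 × 400 = 13880 wide and 19.9 × 400 = 7960 tall.
The lower-left point is one-third across and two-thirds down:
x = 1 × 13880/3 ≈ 4627; y = 2 × 7960/3 ≈ 5307.

x = 4627 px, y = 5307 px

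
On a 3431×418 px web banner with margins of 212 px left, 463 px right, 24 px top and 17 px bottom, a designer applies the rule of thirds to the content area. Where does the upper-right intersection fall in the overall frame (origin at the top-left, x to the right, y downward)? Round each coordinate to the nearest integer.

(2049, 150)

Content width = 3431 − 212 − 463 = 2756 px; content height = 418 − 24 − 17 = 377 px.
Upper-right is two-thirds across and one-third down within the content area.
x = 212 + 2 × 2756/3 = 212 + 1837.33 ≈ 2049
y = 24 + 1 × 377/3 = 24 + 125.67 ≈ 150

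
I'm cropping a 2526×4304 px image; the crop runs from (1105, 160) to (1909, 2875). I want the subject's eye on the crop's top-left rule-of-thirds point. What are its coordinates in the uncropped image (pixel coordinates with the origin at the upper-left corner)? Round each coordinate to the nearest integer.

Crop width = 1909 − 1105 = 804 px; one third is 268.00 px.
Crop height = 2875 − 160 = 2715 px; one third is 905.00 px.
The top-left point is one-third across and one-third down within the crop:
x = 1105 + 1 × 268.00 ≈ 1373; y = 160 + 1 × 905.00 ≈ 1065.

(1373, 1065)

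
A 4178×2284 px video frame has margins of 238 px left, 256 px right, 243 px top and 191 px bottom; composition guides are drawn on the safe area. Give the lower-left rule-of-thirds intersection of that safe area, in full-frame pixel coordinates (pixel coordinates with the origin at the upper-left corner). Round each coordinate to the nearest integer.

x = 1466 px, y = 1476 px

Content width = 4178 − 238 − 256 = 3684 px; content height = 2284 − 243 − 191 = 1850 px.
Lower-left is one-third across and two-thirds down within the safe area.
x = 238 + 1 × 3684/3 = 238 + 1228.00 ≈ 1466
y = 243 + 2 × 1850/3 = 243 + 1233.33 ≈ 1476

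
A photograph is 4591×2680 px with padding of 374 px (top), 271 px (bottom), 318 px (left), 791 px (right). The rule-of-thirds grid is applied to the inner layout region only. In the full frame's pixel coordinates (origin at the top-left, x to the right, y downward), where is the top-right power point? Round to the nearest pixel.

x = 2639 px, y = 1052 px

Content width = 4591 − 318 − 791 = 3482 px; content height = 2680 − 374 − 271 = 2035 px.
Top-right is two-thirds across and one-third down within the inner layout region.
x = 318 + 2 × 3482/3 = 318 + 2321.33 ≈ 2639
y = 374 + 1 × 2035/3 = 374 + 678.33 ≈ 1052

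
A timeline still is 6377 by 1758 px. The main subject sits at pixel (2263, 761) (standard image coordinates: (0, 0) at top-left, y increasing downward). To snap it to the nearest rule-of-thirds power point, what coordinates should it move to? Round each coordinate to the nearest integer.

Third lines: x ∈ {2126, 4251}, y ∈ {586, 1172}.
2263 is closer to x = 2126; 761 is closer to y = 586.
So the nearest intersection is the upper-left power point.

(2126, 586)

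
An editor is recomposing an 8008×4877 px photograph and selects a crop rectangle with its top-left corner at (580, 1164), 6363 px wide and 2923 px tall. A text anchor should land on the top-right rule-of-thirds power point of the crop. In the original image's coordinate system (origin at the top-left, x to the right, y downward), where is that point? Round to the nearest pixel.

One third of the crop width 6363 is 2121.00 px.
One third of the crop height 2923 is 974.33 px.
The top-right point is two-thirds across and one-third down within the crop:
x = 580 + 2 × 2121.00 ≈ 4822; y = 1164 + 1 × 974.33 ≈ 2138.

x = 4822 px, y = 2138 px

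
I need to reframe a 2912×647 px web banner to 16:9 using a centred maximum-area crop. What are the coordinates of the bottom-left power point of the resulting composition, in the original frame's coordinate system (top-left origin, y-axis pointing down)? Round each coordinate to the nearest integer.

x = 1264 px, y = 431 px

2912/647 > 16/9, so the 16:9 crop keeps the full height 647 and trims width to 647 × 16/9 = 1150.22 px.
Left offset = (2912 − 1150.22)/2 = 880.89 px; top offset = 0.
Bottom-left is one-third across and two-thirds down within the crop:
x = 880.89 + 1 × 1150.22/3 ≈ 1264; y = 0.00 + 2 × 647.00/3 ≈ 431.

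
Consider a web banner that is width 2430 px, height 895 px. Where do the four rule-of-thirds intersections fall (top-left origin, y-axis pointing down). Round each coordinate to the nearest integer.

One third of 2430 is 810; one third of 895 is 298.33.
Vertical third lines at x = 810 and x = 1620; horizontal third lines at y = 298 and y = 597.

(810, 298), (1620, 298), (810, 597), (1620, 597)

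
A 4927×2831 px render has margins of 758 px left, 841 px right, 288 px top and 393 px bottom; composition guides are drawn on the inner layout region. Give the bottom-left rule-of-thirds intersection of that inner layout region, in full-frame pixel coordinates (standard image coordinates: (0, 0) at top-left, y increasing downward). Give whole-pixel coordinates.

x = 1867 px, y = 1721 px

Content width = 4927 − 758 − 841 = 3328 px; content height = 2831 − 288 − 393 = 2150 px.
Bottom-left is one-third across and two-thirds down within the inner layout region.
x = 758 + 1 × 3328/3 = 758 + 1109.33 ≈ 1867
y = 288 + 2 × 2150/3 = 288 + 1433.33 ≈ 1721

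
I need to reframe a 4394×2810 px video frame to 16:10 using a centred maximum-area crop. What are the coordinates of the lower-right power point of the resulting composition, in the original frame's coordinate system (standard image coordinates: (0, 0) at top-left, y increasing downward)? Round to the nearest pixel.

4394/2810 < 16/10, so the 16:10 crop keeps the full width 4394 and trims height to 4394 × 10/16 = 2746.25 px.
Top offset = (2810 − 2746.25)/2 = 31.88 px; left offset = 0.
Lower-right is two-thirds across and two-thirds down within the crop:
x = 0.00 + 2 × 4394.00/3 ≈ 2929; y = 31.88 + 2 × 2746.25/3 ≈ 1863.

x = 2929 px, y = 1863 px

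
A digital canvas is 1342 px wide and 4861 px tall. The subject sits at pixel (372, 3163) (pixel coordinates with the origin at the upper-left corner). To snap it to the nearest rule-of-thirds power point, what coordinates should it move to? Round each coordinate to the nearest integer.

x = 447 px, y = 3241 px

Third lines: x ∈ {447, 895}, y ∈ {1620, 3241}.
372 is closer to x = 447; 3163 is closer to y = 3241.
So the nearest intersection is the lower-left power point.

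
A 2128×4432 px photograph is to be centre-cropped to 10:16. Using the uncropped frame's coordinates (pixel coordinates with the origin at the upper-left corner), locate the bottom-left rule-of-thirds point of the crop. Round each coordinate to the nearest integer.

2128/4432 < 10/16, so the 10:16 crop keeps the full width 2128 and trims height to 2128 × 16/10 = 3404.80 px.
Top offset = (4432 − 3404.80)/2 = 513.60 px; left offset = 0.
Bottom-left is one-third across and two-thirds down within the crop:
x = 0.00 + 1 × 2128.00/3 ≈ 709; y = 513.60 + 2 × 3404.80/3 ≈ 2783.

(709, 2783)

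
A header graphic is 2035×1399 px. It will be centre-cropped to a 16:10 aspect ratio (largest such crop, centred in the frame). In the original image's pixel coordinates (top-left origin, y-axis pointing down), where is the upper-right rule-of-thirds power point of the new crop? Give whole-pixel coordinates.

x = 1357 px, y = 488 px

2035/1399 < 16/10, so the 16:10 crop keeps the full width 2035 and trims height to 2035 × 10/16 = 1271.88 px.
Top offset = (1399 − 1271.88)/2 = 63.56 px; left offset = 0.
Upper-right is two-thirds across and one-third down within the crop:
x = 0.00 + 2 × 2035.00/3 ≈ 1357; y = 63.56 + 1 × 1271.88/3 ≈ 488.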